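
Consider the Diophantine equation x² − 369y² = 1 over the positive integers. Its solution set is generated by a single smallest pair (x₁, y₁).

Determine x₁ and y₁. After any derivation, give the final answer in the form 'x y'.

[19; 4,1,3,2,7,4,7,2,3,1,4,38] for √369; ℓ=12 ⇒ convergent index 11
k=0  a_k=19  p_k/q_k = 19/1
k=1  a_k=4  p_k/q_k = 77/4
…
k=5  a_k=7  p_k/q_k = 6147/320
…
k=7  a_k=7  p_k/q_k = 184045/9581
k=8  a_k=2  p_k/q_k = 393504/20485
…
k=10  a_k=1  p_k/q_k = 1758061/91521
k=11  a_k=4  p_k/q_k = 8396801/437120
(x₁, y₁) = (8396801, 437120);  8396801² − 369·437120² = 1 ✓

8396801 437120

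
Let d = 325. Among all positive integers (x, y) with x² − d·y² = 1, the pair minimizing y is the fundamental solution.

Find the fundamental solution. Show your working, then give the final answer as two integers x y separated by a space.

√325 → a₀=18, period (36); ℓ=1 odd so k=1
i=0: a=18 ⇒ p=18, q=1
i=1: a=36 ⇒ p=649, q=36
fundamental: x₁=649, y₁=36  (since 421201 − 325·1296 = 1)

649 36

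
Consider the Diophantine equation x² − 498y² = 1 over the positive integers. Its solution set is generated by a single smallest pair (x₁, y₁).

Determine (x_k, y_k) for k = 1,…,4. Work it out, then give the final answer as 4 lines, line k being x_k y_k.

179777 8056
64639539457 2896567024
23241404969742401 1041472259739240
8356540122426119709697 374465516875386131936

√498 = [22; 3,6,22,6,3,44, …], period ℓ=6 (even) → k=5
k=0  a_k=22  p_k/q_k = 22/1
k=1  a_k=3  p_k/q_k = 67/3
k=2  a_k=6  p_k/q_k = 424/19
k=3  a_k=22  p_k/q_k = 9395/421
k=4  a_k=6  p_k/q_k = 56794/2545
k=5  a_k=3  p_k/q_k = 179777/8056
→ (179777, 8056).  Check: 179777²=32319769729, 498·8056²=32319769728, difference 1.
k=2:  x_2 = 179777·179777+498·8056·8056 = 64639539457,  y_2 = 179777·8056+8056·179777 = 2896567024
k=3:  x_3 = 179777·64639539457+498·8056·2896567024 = 23241404969742401,  y_3 = 179777·2896567024+8056·64639539457 = 1041472259739240
k=4:  x_4 = 179777·23241404969742401+498·8056·1041472259739240 = 8356540122426119709697,  y_4 = 179777·1041472259739240+8056·23241404969742401 = 374465516875386131936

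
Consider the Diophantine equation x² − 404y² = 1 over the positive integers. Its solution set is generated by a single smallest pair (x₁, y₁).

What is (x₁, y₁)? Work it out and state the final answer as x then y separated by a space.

201 10

d=404: √d = [20; 10,40] (ℓ=2, even), read p_1/q_1
k=0  a_k=20  p_k/q_k = 20/1
k=1  a_k=10  p_k/q_k = 201/10
fundamental: x₁=201, y₁=10  (since 40401 − 404·100 = 1)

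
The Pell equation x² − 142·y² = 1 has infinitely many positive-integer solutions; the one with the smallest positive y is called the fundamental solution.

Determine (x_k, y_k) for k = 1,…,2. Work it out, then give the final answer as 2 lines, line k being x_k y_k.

d=142: √d = [11; 1,10,1,22] (ℓ=4, even), read p_3/q_3
step 0: (11, 1)  from 11·(1,0) + (0,1)
step 1: (12, 1)  from 1·(11,1) + (1,0)
step 2: (131, 11)  from 10·(12,1) + (11,1)
step 3: (143, 12)  from 1·(131,11) + (12,1)
(x₁, y₁) = (143, 12);  143² − 142·12² = 1 ✓
n=2: (143,12)∘(143,12) = (143·143+142·12·12, 143·12+12·143) = (40897,3432)

143 12
40897 3432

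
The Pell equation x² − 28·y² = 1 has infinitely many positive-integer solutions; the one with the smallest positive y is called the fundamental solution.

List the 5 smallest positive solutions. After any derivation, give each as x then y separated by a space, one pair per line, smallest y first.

√28 = [5; 3,2,3,10, …], period ℓ=4 (even) → k=3
i=0: a=5 ⇒ p=5, q=1
i=1: a=3 ⇒ p=16, q=3
i=2: a=2 ⇒ p=37, q=7
i=3: a=3 ⇒ p=127, q=24
fundamental: x₁=127, y₁=24  (since 16129 − 28·576 = 1)
(x_2, y_2) = (127·127 + 28·24·24, 127·24 + 24·127) = (32257, 6096)
(x_3, y_3) = (127·32257 + 28·24·6096, 127·6096 + 24·32257) = (8193151, 1548360)
(x_4, y_4) = (127·8193151 + 28·24·1548360, 127·1548360 + 24·8193151) = (2081028097, 393277344)
(x_5, y_5) = (127·2081028097 + 28·24·393277344, 127·393277344 + 24·2081028097) = (528572943487, 99890897016)

127 24
32257 6096
8193151 1548360
2081028097 393277344
528572943487 99890897016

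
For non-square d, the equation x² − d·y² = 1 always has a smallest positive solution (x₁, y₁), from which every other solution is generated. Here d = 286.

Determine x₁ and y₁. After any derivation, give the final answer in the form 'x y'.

√286 → a₀=16, period (1,10,3,3,2,3,3,10,1,32); ℓ=10 even so k=9
a_0=16:  p_0=16·1+0=16,  q_0=16·0+1=1
a_1=1:  p_1=1·16+1=17,  q_1=1·1+0=1
a_2=10:  p_2=10·17+16=186,  q_2=10·1+1=11
a_3=3:  p_3=3·186+17=575,  q_3=3·11+1=34
a_4=3:  p_4=3·575+186=1911,  q_4=3·34+11=113
a_5=2:  p_5=2·1911+575=4397,  q_5=2·113+34=260
a_6=3:  p_6=3·4397+1911=15102,  q_6=3·260+113=893
…
a_8=10:  p_8=10·49703+15102=512132,  q_8=10·2939+893=30283
a_9=1:  p_9=1·512132+49703=561835,  q_9=1·30283+2939=33222
→ (561835, 33222).  Check: 561835²=315658567225, 286·33222²=315658567224, difference 1.

561835 33222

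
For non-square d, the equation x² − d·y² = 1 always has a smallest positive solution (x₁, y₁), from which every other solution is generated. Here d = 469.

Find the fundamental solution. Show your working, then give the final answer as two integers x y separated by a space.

√469 = [21; 1,1,1,10,6,10,1,1,1,42, …], period ℓ=10 (even) → k=9
i=0: a=21 ⇒ p=21, q=1
i=1: a=1 ⇒ p=22, q=1
…
i=3: a=1 ⇒ p=65, q=3
…
i=5: a=6 ⇒ p=4223, q=195
i=6: a=10 ⇒ p=42923, q=1982
…
i=8: a=1 ⇒ p=90069, q=4159
i=9: a=1 ⇒ p=137215, q=6336
(x₁, y₁) = (137215, 6336);  137215² − 469·6336² = 1 ✓

137215 6336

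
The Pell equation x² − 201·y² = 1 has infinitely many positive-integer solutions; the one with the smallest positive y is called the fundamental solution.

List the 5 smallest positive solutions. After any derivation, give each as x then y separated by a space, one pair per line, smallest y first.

√201 = [14; 5,1,1,1,2,…,1,5,28, …], period ℓ=14 (even) → k=13
a_0=14:  p_0=14·1+0=14,  q_0=14·0+1=1
a_1=5:  p_1=5·14+1=71,  q_1=5·1+0=5
…
a_4=1:  p_4=1·156+85=241,  q_4=1·11+6=17
a_5=2:  p_5=2·241+156=638,  q_5=2·17+11=45
a_6=1:  p_6=1·638+241=879,  q_6=1·45+17=62
…
a_8=1:  p_8=1·7670+879=8549,  q_8=1·541+62=603
a_9=2:  p_9=2·8549+7670=24768,  q_9=2·603+541=1747
a_10=1:  p_10=1·24768+8549=33317,  q_10=1·1747+603=2350
…
a_12=1:  p_12=1·58085+33317=91402,  q_12=1·4097+2350=6447
a_13=5:  p_13=5·91402+58085=515095,  q_13=5·6447+4097=36332
(x₁, y₁) = (515095, 36332);  515095² − 201·36332² = 1 ✓
(515095+36332√201)^2 = 530645718049 + 37428863080√201
(515095+36332√201)^3 = 546665912276384215 + 38558840456348868√201
(515095+36332√201)^4 = 563169756167477608732801 + 39722931849688611461840√201
(515095+36332√201)^5 = 580171851105627091828167877975 + 40922167162192151801416600732√201

515095 36332
530645718049 37428863080
546665912276384215 38558840456348868
563169756167477608732801 39722931849688611461840
580171851105627091828167877975 40922167162192151801416600732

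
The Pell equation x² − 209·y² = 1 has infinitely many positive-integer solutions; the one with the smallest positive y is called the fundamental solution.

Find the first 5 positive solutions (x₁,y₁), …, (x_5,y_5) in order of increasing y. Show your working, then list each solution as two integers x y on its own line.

√209 = [14; 2,5,3,2,3,5,2,28, …], period ℓ=8 (even) → k=7
step 0: (14, 1)  from 14·(1,0) + (0,1)
step 1: (29, 2)  from 2·(14,1) + (1,0)
step 2: (159, 11)  from 5·(29,2) + (14,1)
step 3: (506, 35)  from 3·(159,11) + (29,2)
…
step 5: (4019, 278)  from 3·(1171,81) + (506,35)
step 6: (21266, 1471)  from 5·(4019,278) + (1171,81)
step 7: (46551, 3220)  from 2·(21266,1471) + (4019,278)
fundamental: x₁=46551, y₁=3220  (since 2166995601 − 209·10368400 = 1)
k=2:  x_2 = 46551·46551+209·3220·3220 = 4333991201,  y_2 = 46551·3220+3220·46551 = 299788440
k=3:  x_3 = 46551·4333991201+209·3220·299788440 = 403503248748951,  y_3 = 46551·299788440+3220·4333991201 = 27910903337660
k=4:  x_4 = 46551·403503248748951+209·3220·27910903337660 = 37566959460690844801,  y_4 = 46551·27910903337660+3220·403503248748951 = 2598560922243032880
k=5:  x_5 = 46551·37566959460690844801+209·3220·2598560922243032880 = 3497559059305735783913751,  y_5 = 46551·2598560922243032880+3220·37566959460690844801 = 241931218954759943856100

46551 3220
4333991201 299788440
403503248748951 27910903337660
37566959460690844801 2598560922243032880
3497559059305735783913751 241931218954759943856100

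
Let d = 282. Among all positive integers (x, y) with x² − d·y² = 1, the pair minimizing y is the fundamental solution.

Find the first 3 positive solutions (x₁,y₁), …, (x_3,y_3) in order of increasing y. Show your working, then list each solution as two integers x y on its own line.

2351 140
11054401 658280
51977791151 3095232420

√282 = [16; 1,3,1,4,1,3,1,32, …], period ℓ=8 (even) → k=7
a_0=16:  p_0=16·1+0=16,  q_0=16·0+1=1
a_1=1:  p_1=1·16+1=17,  q_1=1·1+0=1
…
a_3=1:  p_3=1·67+17=84,  q_3=1·4+1=5
a_4=4:  p_4=4·84+67=403,  q_4=4·5+4=24
a_5=1:  p_5=1·403+84=487,  q_5=1·24+5=29
a_6=3:  p_6=3·487+403=1864,  q_6=3·29+24=111
a_7=1:  p_7=1·1864+487=2351,  q_7=1·111+29=140
→ (2351, 140).  Check: 2351²=5527201, 282·140²=5527200, difference 1.
(x_2, y_2) = (2351·2351 + 282·140·140, 2351·140 + 140·2351) = (11054401, 658280)
(x_3, y_3) = (2351·11054401 + 282·140·658280, 2351·658280 + 140·11054401) = (51977791151, 3095232420)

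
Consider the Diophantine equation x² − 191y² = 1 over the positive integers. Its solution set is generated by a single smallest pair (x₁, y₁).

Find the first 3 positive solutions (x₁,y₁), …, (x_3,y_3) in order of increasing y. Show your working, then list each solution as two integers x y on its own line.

d=191: √d = [13; 1,4,1,1,3,…,4,1,26] (ℓ=16, even), read p_15/q_15
step 0: (13, 1)  from 13·(1,0) + (0,1)
step 1: (14, 1)  from 1·(13,1) + (1,0)
step 2: (69, 5)  from 4·(14,1) + (13,1)
…
step 4: (152, 11)  from 1·(83,6) + (69,5)
step 5: (539, 39)  from 3·(152,11) + (83,6)
…
step 8: (40217, 2910)  from 13·(2999,217) + (1230,89)
…
step 11: (704682, 50989)  from 3·(207083,14984) + (83433,6037)
step 12: (911765, 65973)  from 1·(704682,50989) + (207083,14984)
…
step 14: (7377553, 533821)  from 4·(1616447,116962) + (911765,65973)
step 15: (8994000, 650783)  from 1·(7377553,533821) + (1616447,116962)
→ (8994000, 650783).  Check: 8994000²=80892036000000, 191·650783²=80892035999999, difference 1.
k=2:  x_2 = 8994000·8994000+191·650783·650783 = 161784071999999,  y_2 = 8994000·650783+650783·8994000 = 11706284604000
k=3:  x_3 = 8994000·161784071999999+191·650783·11706284604000 = 2910171887135973018000,  y_3 = 8994000·11706284604000+650783·161784071999999 = 210572647456751349217

8994000 650783
161784071999999 11706284604000
2910171887135973018000 210572647456751349217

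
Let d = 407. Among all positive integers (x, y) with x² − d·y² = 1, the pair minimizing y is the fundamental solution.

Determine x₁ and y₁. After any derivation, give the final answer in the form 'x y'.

√407 = [20; 5,1,2,1,5,40, …], period ℓ=6 (even) → k=5
i=0: a=20 ⇒ p=20, q=1
i=1: a=5 ⇒ p=101, q=5
i=2: a=1 ⇒ p=121, q=6
i=3: a=2 ⇒ p=343, q=17
i=4: a=1 ⇒ p=464, q=23
i=5: a=5 ⇒ p=2663, q=132
→ (2663, 132).  Check: 2663²=7091569, 407·132²=7091568, difference 1.

2663 132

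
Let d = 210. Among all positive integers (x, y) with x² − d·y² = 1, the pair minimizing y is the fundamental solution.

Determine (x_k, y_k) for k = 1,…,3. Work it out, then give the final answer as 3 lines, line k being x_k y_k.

29 2
1681 116
97469 6726

√210 → a₀=14, period (2,28); ℓ=2 even so k=1
a_0=14:  p_0=14·1+0=14,  q_0=14·0+1=1
a_1=2:  p_1=2·14+1=29,  q_1=2·1+0=2
(x₁, y₁) = (29, 2);  29² − 210·2² = 1 ✓
n=2: (29,2)∘(29,2) = (29·29+210·2·2, 29·2+2·29) = (1681,116)
n=3: (1681,116)∘(29,2) = (29·1681+210·2·116, 29·116+2·1681) = (97469,6726)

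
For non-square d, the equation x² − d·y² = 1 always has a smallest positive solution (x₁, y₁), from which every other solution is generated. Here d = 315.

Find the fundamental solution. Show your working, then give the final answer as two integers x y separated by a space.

71 4

[17; 1,2,1,34] for √315; ℓ=4 ⇒ convergent index 3
k=0  a_k=17  p_k/q_k = 17/1
k=1  a_k=1  p_k/q_k = 18/1
k=2  a_k=2  p_k/q_k = 53/3
k=3  a_k=1  p_k/q_k = 71/4
→ (71, 4).  Check: 71²=5041, 315·4²=5040, difference 1.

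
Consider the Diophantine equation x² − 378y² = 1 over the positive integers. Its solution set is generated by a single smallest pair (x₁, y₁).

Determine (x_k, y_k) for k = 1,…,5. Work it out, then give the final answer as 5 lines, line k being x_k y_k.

8749 450
153090001 7874100
2678768828749 137781001350
46873096812360001 2410891953748200
820185445343906468749 42185787268905002250

d=378: √d = [19; 2,3,1,4,1,3,2,38] (ℓ=8, even), read p_7/q_7
k=0  a_k=19  p_k/q_k = 19/1
k=1  a_k=2  p_k/q_k = 39/2
k=2  a_k=3  p_k/q_k = 136/7
k=3  a_k=1  p_k/q_k = 175/9
k=4  a_k=4  p_k/q_k = 836/43
…
k=6  a_k=3  p_k/q_k = 3869/199
k=7  a_k=2  p_k/q_k = 8749/450
(x₁, y₁) = (8749, 450);  8749² − 378·450² = 1 ✓
(8749+450√378)^2 = 153090001 + 7874100√378
(8749+450√378)^3 = 2678768828749 + 137781001350√378
(8749+450√378)^4 = 46873096812360001 + 2410891953748200√378
(8749+450√378)^5 = 820185445343906468749 + 42185787268905002250√378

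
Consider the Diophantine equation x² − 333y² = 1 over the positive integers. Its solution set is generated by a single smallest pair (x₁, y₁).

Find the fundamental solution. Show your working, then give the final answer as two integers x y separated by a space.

d=333: √d = [18; 4,36] (ℓ=2, even), read p_1/q_1
step 0: (18, 1)  from 18·(1,0) + (0,1)
step 1: (73, 4)  from 4·(18,1) + (1,0)
→ (73, 4).  Check: 73²=5329, 333·4²=5328, difference 1.

73 4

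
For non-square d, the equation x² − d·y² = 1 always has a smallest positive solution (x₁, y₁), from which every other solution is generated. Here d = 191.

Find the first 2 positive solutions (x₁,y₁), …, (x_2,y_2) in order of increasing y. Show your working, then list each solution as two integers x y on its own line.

d=191: √d = [13; 1,4,1,1,3,…,4,1,26] (ℓ=16, even), read p_15/q_15
i=0: a=13 ⇒ p=13, q=1
…
i=2: a=4 ⇒ p=69, q=5
i=3: a=1 ⇒ p=83, q=6
…
i=5: a=3 ⇒ p=539, q=39
i=6: a=2 ⇒ p=1230, q=89
…
i=9: a=2 ⇒ p=83433, q=6037
i=10: a=2 ⇒ p=207083, q=14984
i=11: a=3 ⇒ p=704682, q=50989
i=12: a=1 ⇒ p=911765, q=65973
…
i=14: a=4 ⇒ p=7377553, q=533821
i=15: a=1 ⇒ p=8994000, q=650783
fundamental: x₁=8994000, y₁=650783  (since 80892036000000 − 191·423518513089 = 1)
k=2:  x_2 = 8994000·8994000+191·650783·650783 = 161784071999999,  y_2 = 8994000·650783+650783·8994000 = 11706284604000

8994000 650783
161784071999999 11706284604000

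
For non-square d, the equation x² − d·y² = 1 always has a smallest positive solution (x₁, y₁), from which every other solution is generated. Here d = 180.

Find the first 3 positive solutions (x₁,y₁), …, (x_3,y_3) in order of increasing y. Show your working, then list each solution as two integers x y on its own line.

161 12
51841 3864
16692641 1244196

√180 = [13; 2,2,2,26, …], period ℓ=4 (even) → k=3
a_0=13:  p_0=13·1+0=13,  q_0=13·0+1=1
…
a_2=2:  p_2=2·27+13=67,  q_2=2·2+1=5
a_3=2:  p_3=2·67+27=161,  q_3=2·5+2=12
fundamental: x₁=161, y₁=12  (since 25921 − 180·144 = 1)
(x_2, y_2) = (161·161 + 180·12·12, 161·12 + 12·161) = (51841, 3864)
(x_3, y_3) = (161·51841 + 180·12·3864, 161·3864 + 12·51841) = (16692641, 1244196)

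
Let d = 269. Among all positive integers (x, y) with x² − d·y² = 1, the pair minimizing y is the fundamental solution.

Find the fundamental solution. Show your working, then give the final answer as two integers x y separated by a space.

√269 = [16; 2,2,32, …], period ℓ=3 (odd) → k=5
k=0  a_k=16  p_k/q_k = 16/1
…
k=4  a_k=2  p_k/q_k = 5396/329
k=5  a_k=2  p_k/q_k = 13449/820
→ (13449, 820).  Check: 13449²=180875601, 269·820²=180875600, difference 1.

13449 820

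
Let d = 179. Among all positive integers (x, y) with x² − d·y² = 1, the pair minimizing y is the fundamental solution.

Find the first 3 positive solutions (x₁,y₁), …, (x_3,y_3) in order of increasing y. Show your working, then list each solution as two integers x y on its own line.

4190210 313191
35115719688199 2624672120220
294284479589372473370 21995854729733779209

√179 = [13; 2,1,1,1,3,…,1,2,26, …], period ℓ=14 (even) → k=13
k=0  a_k=13  p_k/q_k = 13/1
k=1  a_k=2  p_k/q_k = 27/2
k=2  a_k=1  p_k/q_k = 40/3
k=3  a_k=1  p_k/q_k = 67/5
k=4  a_k=1  p_k/q_k = 107/8
k=5  a_k=3  p_k/q_k = 388/29
k=6  a_k=5  p_k/q_k = 2047/153
k=7  a_k=13  p_k/q_k = 26999/2018
k=8  a_k=5  p_k/q_k = 137042/10243
…
k=10  a_k=1  p_k/q_k = 575167/42990
k=11  a_k=1  p_k/q_k = 1013292/75737
k=12  a_k=1  p_k/q_k = 1588459/118727
k=13  a_k=2  p_k/q_k = 4190210/313191
fundamental: x₁=4190210, y₁=313191  (since 17557859844100 − 179·98088602481 = 1)
n=2: (4190210,313191)∘(4190210,313191) = (4190210·4190210+179·313191·313191, 4190210·313191+313191·4190210) = (35115719688199,2624672120220)
n=3: (35115719688199,2624672120220)∘(4190210,313191) = (4190210·35115719688199+179·313191·2624672120220, 4190210·2624672120220+313191·35115719688199) = (294284479589372473370,21995854729733779209)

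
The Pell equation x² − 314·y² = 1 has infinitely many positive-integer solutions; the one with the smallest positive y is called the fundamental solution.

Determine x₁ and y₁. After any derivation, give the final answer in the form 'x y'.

392499 22150

[17; 1,2,1,1,2,1,34] for √314; ℓ=7 ⇒ convergent index 13
step 0: (17, 1)  from 17·(1,0) + (0,1)
step 1: (18, 1)  from 1·(17,1) + (1,0)
…
step 4: (124, 7)  from 1·(71,4) + (53,3)
…
step 7: (15381, 868)  from 34·(443,25) + (319,18)
step 8: (15824, 893)  from 1·(15381,868) + (443,25)
…
step 12: (282617, 15949)  from 2·(109882,6201) + (62853,3547)
step 13: (392499, 22150)  from 1·(282617,15949) + (109882,6201)
(x₁, y₁) = (392499, 22150);  392499² − 314·22150² = 1 ✓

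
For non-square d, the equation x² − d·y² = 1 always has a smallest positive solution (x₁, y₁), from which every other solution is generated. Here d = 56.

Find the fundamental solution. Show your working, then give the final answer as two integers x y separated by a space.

d=56: √d = [7; 2,14] (ℓ=2, even), read p_1/q_1
a_0=7:  p_0=7·1+0=7,  q_0=7·0+1=1
a_1=2:  p_1=2·7+1=15,  q_1=2·1+0=2
fundamental: x₁=15, y₁=2  (since 225 − 56·4 = 1)

15 2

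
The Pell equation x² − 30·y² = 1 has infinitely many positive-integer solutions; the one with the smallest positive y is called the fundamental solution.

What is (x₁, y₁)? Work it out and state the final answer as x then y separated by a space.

11 2

√30 = [5; 2,10, …], period ℓ=2 (even) → k=1
step 0: (5, 1)  from 5·(1,0) + (0,1)
step 1: (11, 2)  from 2·(5,1) + (1,0)
(x₁, y₁) = (11, 2);  11² − 30·2² = 1 ✓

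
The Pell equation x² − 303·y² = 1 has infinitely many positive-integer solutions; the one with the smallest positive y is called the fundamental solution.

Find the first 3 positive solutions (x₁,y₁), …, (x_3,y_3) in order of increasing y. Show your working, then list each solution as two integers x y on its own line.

2524 145
12741151 731960
64317327724 3694933935

√303 = [17; 2,2,5,2,2,34, …], period ℓ=6 (even) → k=5
i=0: a=17 ⇒ p=17, q=1
i=1: a=2 ⇒ p=35, q=2
…
i=3: a=5 ⇒ p=470, q=27
i=4: a=2 ⇒ p=1027, q=59
i=5: a=2 ⇒ p=2524, q=145
→ (2524, 145).  Check: 2524²=6370576, 303·145²=6370575, difference 1.
(x_2, y_2) = (2524·2524 + 303·145·145, 2524·145 + 145·2524) = (12741151, 731960)
(x_3, y_3) = (2524·12741151 + 303·145·731960, 2524·731960 + 145·12741151) = (64317327724, 3694933935)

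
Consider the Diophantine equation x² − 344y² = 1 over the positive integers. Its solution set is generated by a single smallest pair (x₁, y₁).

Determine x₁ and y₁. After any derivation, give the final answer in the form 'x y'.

10405 561

d=344: √d = [18; 1,1,4,1,3,1,4,1,1,36] (ℓ=10, even), read p_9/q_9
step 0: (18, 1)  from 18·(1,0) + (0,1)
step 1: (19, 1)  from 1·(18,1) + (1,0)
…
step 3: (167, 9)  from 4·(37,2) + (19,1)
…
step 5: (779, 42)  from 3·(204,11) + (167,9)
step 6: (983, 53)  from 1·(779,42) + (204,11)
step 7: (4711, 254)  from 4·(983,53) + (779,42)
step 8: (5694, 307)  from 1·(4711,254) + (983,53)
step 9: (10405, 561)  from 1·(5694,307) + (4711,254)
fundamental: x₁=10405, y₁=561  (since 108264025 − 344·314721 = 1)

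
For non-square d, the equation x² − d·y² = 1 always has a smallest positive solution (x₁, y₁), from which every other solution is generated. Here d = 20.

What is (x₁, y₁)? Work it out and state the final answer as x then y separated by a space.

d=20: √d = [4; 2,8] (ℓ=2, even), read p_1/q_1
step 0: (4, 1)  from 4·(1,0) + (0,1)
step 1: (9, 2)  from 2·(4,1) + (1,0)
(x₁, y₁) = (9, 2);  9² − 20·2² = 1 ✓

9 2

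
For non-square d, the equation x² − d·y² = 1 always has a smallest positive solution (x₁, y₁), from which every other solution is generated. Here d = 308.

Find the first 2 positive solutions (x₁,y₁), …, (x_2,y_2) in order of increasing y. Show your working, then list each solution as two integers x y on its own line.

351 20
246401 14040

[17; 1,1,4,1,1,34] for √308; ℓ=6 ⇒ convergent index 5
step 0: (17, 1)  from 17·(1,0) + (0,1)
step 1: (18, 1)  from 1·(17,1) + (1,0)
step 2: (35, 2)  from 1·(18,1) + (17,1)
step 3: (158, 9)  from 4·(35,2) + (18,1)
step 4: (193, 11)  from 1·(158,9) + (35,2)
step 5: (351, 20)  from 1·(193,11) + (158,9)
→ (351, 20).  Check: 351²=123201, 308·20²=123200, difference 1.
k=2:  x_2 = 351·351+308·20·20 = 246401,  y_2 = 351·20+20·351 = 14040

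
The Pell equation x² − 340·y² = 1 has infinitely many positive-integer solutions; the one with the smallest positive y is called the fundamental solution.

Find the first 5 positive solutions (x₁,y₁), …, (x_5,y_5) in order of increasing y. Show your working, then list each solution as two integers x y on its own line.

d=340: √d = [18; 2,3,1,1,1,…,3,2,36] (ℓ=14, even), read p_13/q_13
a_0=18:  p_0=18·1+0=18,  q_0=18·0+1=1
…
a_2=3:  p_2=3·37+18=129,  q_2=3·2+1=7
a_3=1:  p_3=1·129+37=166,  q_3=1·7+2=9
…
a_5=1:  p_5=1·295+166=461,  q_5=1·16+9=25
a_6=1:  p_6=1·461+295=756,  q_6=1·25+16=41
a_7=8:  p_7=8·756+461=6509,  q_7=8·41+25=353
a_8=1:  p_8=1·6509+756=7265,  q_8=1·353+41=394
a_9=1:  p_9=1·7265+6509=13774,  q_9=1·394+353=747
…
a_11=1:  p_11=1·21039+13774=34813,  q_11=1·1141+747=1888
a_12=3:  p_12=3·34813+21039=125478,  q_12=3·1888+1141=6805
a_13=2:  p_13=2·125478+34813=285769,  q_13=2·6805+1888=15498
fundamental: x₁=285769, y₁=15498  (since 81663921361 − 340·240188004 = 1)
(285769+15498√340)^2 = 163327842721 + 8857695924√340
(285769+15498√340)^3 = 93348068572789129 + 5062509812995614√340
(285769+15498√340)^4 = 53351968415791425367681 + 2893416733491029538408√340
(285769+15498√340)^5 = 30492677324331251603220874249 + 1653697613020933530509635890√340

285769 15498
163327842721 8857695924
93348068572789129 5062509812995614
53351968415791425367681 2893416733491029538408
30492677324331251603220874249 1653697613020933530509635890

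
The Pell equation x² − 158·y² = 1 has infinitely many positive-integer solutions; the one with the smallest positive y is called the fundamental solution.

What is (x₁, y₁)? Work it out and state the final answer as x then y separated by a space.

√158 = [12; 1,1,3,12,3,1,1,24, …], period ℓ=8 (even) → k=7
i=0: a=12 ⇒ p=12, q=1
…
i=2: a=1 ⇒ p=25, q=2
…
i=6: a=1 ⇒ p=4412, q=351
i=7: a=1 ⇒ p=7743, q=616
→ (7743, 616).  Check: 7743²=59954049, 158·616²=59954048, difference 1.

7743 616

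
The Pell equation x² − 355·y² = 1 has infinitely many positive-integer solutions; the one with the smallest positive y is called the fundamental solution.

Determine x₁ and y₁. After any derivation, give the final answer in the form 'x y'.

√355 → a₀=18, period (1,5,3,3,1,6,1,3,3,5,1,36); ℓ=12 even so k=11
k=0  a_k=18  p_k/q_k = 18/1
k=1  a_k=1  p_k/q_k = 19/1
k=2  a_k=5  p_k/q_k = 113/6
…
k=4  a_k=3  p_k/q_k = 1187/63
k=5  a_k=1  p_k/q_k = 1545/82
k=6  a_k=6  p_k/q_k = 10457/555
k=7  a_k=1  p_k/q_k = 12002/637
k=8  a_k=3  p_k/q_k = 46463/2466
k=9  a_k=3  p_k/q_k = 151391/8035
k=10  a_k=5  p_k/q_k = 803418/42641
k=11  a_k=1  p_k/q_k = 954809/50676
fundamental: x₁=954809, y₁=50676  (since 911660226481 − 355·2568056976 = 1)

954809 50676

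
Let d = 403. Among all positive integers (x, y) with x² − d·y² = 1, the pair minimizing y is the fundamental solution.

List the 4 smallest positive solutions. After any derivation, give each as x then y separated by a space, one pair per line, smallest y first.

669878 33369
897473069767 44706317964
1202394930058086974 59895557730143415
1610915821914004898868577 80245432842261314788776

√403 = [20; 13,2,1,3,1,3,1,2,13,40, …], period ℓ=10 (even) → k=9
i=0: a=20 ⇒ p=20, q=1
…
i=8: a=2 ⇒ p=50147, q=2498
i=9: a=13 ⇒ p=669878, q=33369
fundamental: x₁=669878, y₁=33369  (since 448736534884 − 403·1113490161 = 1)
n=2: (669878,33369)∘(669878,33369) = (669878·669878+403·33369·33369, 669878·33369+33369·669878) = (897473069767,44706317964)
n=3: (897473069767,44706317964)∘(669878,33369) = (669878·897473069767+403·33369·44706317964, 669878·44706317964+33369·897473069767) = (1202394930058086974,59895557730143415)
n=4: (1202394930058086974,59895557730143415)∘(669878,33369) = (669878·1202394930058086974+403·33369·59895557730143415, 669878·59895557730143415+33369·1202394930058086974) = (1610915821914004898868577,80245432842261314788776)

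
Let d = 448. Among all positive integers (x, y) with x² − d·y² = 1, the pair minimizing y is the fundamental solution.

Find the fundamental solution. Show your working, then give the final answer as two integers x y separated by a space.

[21; 6,42] for √448; ℓ=2 ⇒ convergent index 1
i=0: a=21 ⇒ p=21, q=1
i=1: a=6 ⇒ p=127, q=6
fundamental: x₁=127, y₁=6  (since 16129 − 448·36 = 1)

127 6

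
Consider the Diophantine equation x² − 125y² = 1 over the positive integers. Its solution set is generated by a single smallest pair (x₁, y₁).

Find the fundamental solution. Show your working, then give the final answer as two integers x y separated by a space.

930249 83204

[11; 5,1,1,5,22] for √125; ℓ=5 ⇒ convergent index 9
k=0  a_k=11  p_k/q_k = 11/1
…
k=2  a_k=1  p_k/q_k = 67/6
…
k=4  a_k=5  p_k/q_k = 682/61
k=5  a_k=22  p_k/q_k = 15127/1353
…
k=8  a_k=1  p_k/q_k = 167761/15005
k=9  a_k=5  p_k/q_k = 930249/83204
(x₁, y₁) = (930249, 83204);  930249² − 125·83204² = 1 ✓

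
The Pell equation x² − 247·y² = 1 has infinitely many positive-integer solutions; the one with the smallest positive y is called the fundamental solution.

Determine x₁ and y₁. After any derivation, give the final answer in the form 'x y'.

√247 = [15; 1,2,1,1,9,1,9,1,1,2,1,30, …], period ℓ=12 (even) → k=11
i=0: a=15 ⇒ p=15, q=1
i=1: a=1 ⇒ p=16, q=1
…
i=3: a=1 ⇒ p=63, q=4
i=4: a=1 ⇒ p=110, q=7
i=5: a=9 ⇒ p=1053, q=67
i=6: a=1 ⇒ p=1163, q=74
i=7: a=9 ⇒ p=11520, q=733
i=8: a=1 ⇒ p=12683, q=807
i=9: a=1 ⇒ p=24203, q=1540
i=10: a=2 ⇒ p=61089, q=3887
i=11: a=1 ⇒ p=85292, q=5427
(x₁, y₁) = (85292, 5427);  85292² − 247·5427² = 1 ✓

85292 5427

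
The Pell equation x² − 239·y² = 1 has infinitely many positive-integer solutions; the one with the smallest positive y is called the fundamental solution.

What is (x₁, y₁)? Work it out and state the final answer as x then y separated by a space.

d=239: √d = [15; 2,5,1,2,4,15,4,2,1,5,2,30] (ℓ=12, even), read p_11/q_11
a_0=15:  p_0=15·1+0=15,  q_0=15·0+1=1
a_1=2:  p_1=2·15+1=31,  q_1=2·1+0=2
…
a_3=1:  p_3=1·170+31=201,  q_3=1·11+2=13
…
a_10=5:  p_10=5·500258+346141=2847431,  q_10=5·32359+22390=184185
a_11=2:  p_11=2·2847431+500258=6195120,  q_11=2·184185+32359=400729
fundamental: x₁=6195120, y₁=400729  (since 38379511814400 − 239·160583731441 = 1)

6195120 400729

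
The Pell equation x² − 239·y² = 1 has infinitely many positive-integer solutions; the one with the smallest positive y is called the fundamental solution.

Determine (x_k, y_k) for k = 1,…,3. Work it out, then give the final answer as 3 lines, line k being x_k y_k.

6195120 400729
76759023628799 4965128484960
951062724926484326640 61519133559490389671

d=239: √d = [15; 2,5,1,2,4,15,4,2,1,5,2,30] (ℓ=12, even), read p_11/q_11
step 0: (15, 1)  from 15·(1,0) + (0,1)
step 1: (31, 2)  from 2·(15,1) + (1,0)
step 2: (170, 11)  from 5·(31,2) + (15,1)
step 3: (201, 13)  from 1·(170,11) + (31,2)
…
step 5: (2489, 161)  from 4·(572,37) + (201,13)
…
step 7: (154117, 9969)  from 4·(37907,2452) + (2489,161)
…
step 9: (500258, 32359)  from 1·(346141,22390) + (154117,9969)
step 10: (2847431, 184185)  from 5·(500258,32359) + (346141,22390)
step 11: (6195120, 400729)  from 2·(2847431,184185) + (500258,32359)
(x₁, y₁) = (6195120, 400729);  6195120² − 239·400729² = 1 ✓
k=2:  x_2 = 6195120·6195120+239·400729·400729 = 76759023628799,  y_2 = 6195120·400729+400729·6195120 = 4965128484960
k=3:  x_3 = 6195120·76759023628799+239·400729·4965128484960 = 951062724926484326640,  y_3 = 6195120·4965128484960+400729·76759023628799 = 61519133559490389671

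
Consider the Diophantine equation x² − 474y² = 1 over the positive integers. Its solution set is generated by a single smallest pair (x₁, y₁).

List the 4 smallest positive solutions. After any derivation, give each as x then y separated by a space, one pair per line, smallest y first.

193549 8890
74922430801 3441301220
29002323118011949 1332120819650670
11226741274261267003201 515661305041693754440

d=474: √d = [21; 1,3,2,1,1,…,3,1,42] (ℓ=14, even), read p_13/q_13
a_0=21:  p_0=21·1+0=21,  q_0=21·0+1=1
a_1=1:  p_1=1·21+1=22,  q_1=1·1+0=1
…
a_4=1:  p_4=1·196+87=283,  q_4=1·9+4=13
a_5=1:  p_5=1·283+196=479,  q_5=1·13+9=22
…
a_8=1:  p_8=1·5051+762=5813,  q_8=1·232+35=267
…
a_12=3:  p_12=3·44218+16677=149331,  q_12=3·2031+766=6859
a_13=1:  p_13=1·149331+44218=193549,  q_13=1·6859+2031=8890
(x₁, y₁) = (193549, 8890);  193549² − 474·8890² = 1 ✓
k=2:  x_2 = 193549·193549+474·8890·8890 = 74922430801,  y_2 = 193549·8890+8890·193549 = 3441301220
k=3:  x_3 = 193549·74922430801+474·8890·3441301220 = 29002323118011949,  y_3 = 193549·3441301220+8890·74922430801 = 1332120819650670
k=4:  x_4 = 193549·29002323118011949+474·8890·1332120819650670 = 11226741274261267003201,  y_4 = 193549·1332120819650670+8890·29002323118011949 = 515661305041693754440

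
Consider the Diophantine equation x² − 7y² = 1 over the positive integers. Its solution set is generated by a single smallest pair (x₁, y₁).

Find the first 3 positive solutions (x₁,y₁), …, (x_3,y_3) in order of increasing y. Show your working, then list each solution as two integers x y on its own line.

8 3
127 48
2024 765

d=7: √d = [2; 1,1,1,4] (ℓ=4, even), read p_3/q_3
step 0: (2, 1)  from 2·(1,0) + (0,1)
…
step 2: (5, 2)  from 1·(3,1) + (2,1)
step 3: (8, 3)  from 1·(5,2) + (3,1)
→ (8, 3).  Check: 8²=64, 7·3²=63, difference 1.
(8+3√7)^2 = 127 + 48√7
(8+3√7)^3 = 2024 + 765√7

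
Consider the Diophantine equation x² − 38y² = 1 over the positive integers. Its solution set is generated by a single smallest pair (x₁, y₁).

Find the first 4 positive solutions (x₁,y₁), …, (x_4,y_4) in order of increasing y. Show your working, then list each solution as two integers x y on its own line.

[6; 6,12] for √38; ℓ=2 ⇒ convergent index 1
k=0  a_k=6  p_k/q_k = 6/1
k=1  a_k=6  p_k/q_k = 37/6
fundamental: x₁=37, y₁=6  (since 1369 − 38·36 = 1)
(37+6√38)^2 = 2737 + 444√38
(37+6√38)^3 = 202501 + 32850√38
(37+6√38)^4 = 14982337 + 2430456√38

37 6
2737 444
202501 32850
14982337 2430456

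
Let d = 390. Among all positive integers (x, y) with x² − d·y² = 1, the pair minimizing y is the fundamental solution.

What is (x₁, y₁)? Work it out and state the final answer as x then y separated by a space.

√390 = [19; 1,2,1,38, …], period ℓ=4 (even) → k=3
step 0: (19, 1)  from 19·(1,0) + (0,1)
step 1: (20, 1)  from 1·(19,1) + (1,0)
step 2: (59, 3)  from 2·(20,1) + (19,1)
step 3: (79, 4)  from 1·(59,3) + (20,1)
→ (79, 4).  Check: 79²=6241, 390·4²=6240, difference 1.

79 4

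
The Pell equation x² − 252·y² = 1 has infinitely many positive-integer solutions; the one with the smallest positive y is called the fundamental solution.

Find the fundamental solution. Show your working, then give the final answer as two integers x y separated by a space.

d=252: √d = [15; 1,6,1,30] (ℓ=4, even), read p_3/q_3
step 0: (15, 1)  from 15·(1,0) + (0,1)
step 1: (16, 1)  from 1·(15,1) + (1,0)
step 2: (111, 7)  from 6·(16,1) + (15,1)
step 3: (127, 8)  from 1·(111,7) + (16,1)
→ (127, 8).  Check: 127²=16129, 252·8²=16128, difference 1.

127 8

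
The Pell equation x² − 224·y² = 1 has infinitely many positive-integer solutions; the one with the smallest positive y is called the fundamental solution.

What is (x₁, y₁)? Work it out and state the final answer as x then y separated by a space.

√224 = [14; 1,28, …], period ℓ=2 (even) → k=1
k=0  a_k=14  p_k/q_k = 14/1
k=1  a_k=1  p_k/q_k = 15/1
(x₁, y₁) = (15, 1);  15² − 224·1² = 1 ✓

15 1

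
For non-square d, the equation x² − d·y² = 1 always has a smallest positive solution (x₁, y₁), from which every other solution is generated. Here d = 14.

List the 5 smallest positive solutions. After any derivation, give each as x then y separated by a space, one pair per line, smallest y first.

15 4
449 120
13455 3596
403201 107760
12082575 3229204

[3; 1,2,1,6] for √14; ℓ=4 ⇒ convergent index 3
a_0=3:  p_0=3·1+0=3,  q_0=3·0+1=1
a_1=1:  p_1=1·3+1=4,  q_1=1·1+0=1
a_2=2:  p_2=2·4+3=11,  q_2=2·1+1=3
a_3=1:  p_3=1·11+4=15,  q_3=1·3+1=4
(x₁, y₁) = (15, 4);  15² − 14·4² = 1 ✓
n=2: (15,4)∘(15,4) = (15·15+14·4·4, 15·4+4·15) = (449,120)
n=3: (449,120)∘(15,4) = (15·449+14·4·120, 15·120+4·449) = (13455,3596)
n=4: (13455,3596)∘(15,4) = (15·13455+14·4·3596, 15·3596+4·13455) = (403201,107760)
n=5: (403201,107760)∘(15,4) = (15·403201+14·4·107760, 15·107760+4·403201) = (12082575,3229204)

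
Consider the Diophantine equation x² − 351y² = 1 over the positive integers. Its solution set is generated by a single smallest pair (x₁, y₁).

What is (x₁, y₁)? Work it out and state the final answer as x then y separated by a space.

62425 3332

d=351: √d = [18; 1,2,1,3,2,2,2,3,1,2,1,36] (ℓ=12, even), read p_11/q_11
k=0  a_k=18  p_k/q_k = 18/1
…
k=2  a_k=2  p_k/q_k = 56/3
k=3  a_k=1  p_k/q_k = 75/4
k=4  a_k=3  p_k/q_k = 281/15
…
k=9  a_k=1  p_k/q_k = 16543/883
k=10  a_k=2  p_k/q_k = 45882/2449
k=11  a_k=1  p_k/q_k = 62425/3332
fundamental: x₁=62425, y₁=3332  (since 3896880625 − 351·11102224 = 1)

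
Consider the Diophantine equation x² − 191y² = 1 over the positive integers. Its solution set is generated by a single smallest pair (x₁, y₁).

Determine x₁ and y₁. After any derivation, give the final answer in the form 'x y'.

8994000 650783

√191 = [13; 1,4,1,1,3,…,4,1,26, …], period ℓ=16 (even) → k=15
i=0: a=13 ⇒ p=13, q=1
i=1: a=1 ⇒ p=14, q=1
i=2: a=4 ⇒ p=69, q=5
i=3: a=1 ⇒ p=83, q=6
i=4: a=1 ⇒ p=152, q=11
i=5: a=3 ⇒ p=539, q=39
…
i=7: a=2 ⇒ p=2999, q=217
i=8: a=13 ⇒ p=40217, q=2910
i=9: a=2 ⇒ p=83433, q=6037
i=10: a=2 ⇒ p=207083, q=14984
i=11: a=3 ⇒ p=704682, q=50989
…
i=13: a=1 ⇒ p=1616447, q=116962
i=14: a=4 ⇒ p=7377553, q=533821
i=15: a=1 ⇒ p=8994000, q=650783
(x₁, y₁) = (8994000, 650783);  8994000² − 191·650783² = 1 ✓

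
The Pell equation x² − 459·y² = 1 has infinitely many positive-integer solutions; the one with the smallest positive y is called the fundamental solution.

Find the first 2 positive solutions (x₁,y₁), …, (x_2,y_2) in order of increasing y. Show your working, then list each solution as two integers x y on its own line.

499850 23331
499700044999 23324000700

d=459: √d = [21; 2,2,1,4,21,4,1,2,2,42] (ℓ=10, even), read p_9/q_9
k=0  a_k=21  p_k/q_k = 21/1
…
k=5  a_k=21  p_k/q_k = 14997/700
k=6  a_k=4  p_k/q_k = 60695/2833
…
k=8  a_k=2  p_k/q_k = 212079/9899
k=9  a_k=2  p_k/q_k = 499850/23331
(x₁, y₁) = (499850, 23331);  499850² − 459·23331² = 1 ✓
k=2:  x_2 = 499850·499850+459·23331·23331 = 499700044999,  y_2 = 499850·23331+23331·499850 = 23324000700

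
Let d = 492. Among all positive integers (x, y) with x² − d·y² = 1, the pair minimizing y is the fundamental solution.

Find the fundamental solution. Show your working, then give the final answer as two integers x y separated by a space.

29767 1342

√492 = [22; 5,1,1,10,1,1,5,44, …], period ℓ=8 (even) → k=7
a_0=22:  p_0=22·1+0=22,  q_0=22·0+1=1
…
a_2=1:  p_2=1·111+22=133,  q_2=1·5+1=6
a_3=1:  p_3=1·133+111=244,  q_3=1·6+5=11
a_4=10:  p_4=10·244+133=2573,  q_4=10·11+6=116
…
a_6=1:  p_6=1·2817+2573=5390,  q_6=1·127+116=243
a_7=5:  p_7=5·5390+2817=29767,  q_7=5·243+127=1342
fundamental: x₁=29767, y₁=1342  (since 886074289 − 492·1800964 = 1)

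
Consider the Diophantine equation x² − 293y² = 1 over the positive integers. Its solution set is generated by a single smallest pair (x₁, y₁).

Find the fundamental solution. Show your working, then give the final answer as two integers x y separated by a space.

√293 = [17; 8,1,1,8,34, …], period ℓ=5 (odd) → k=9
k=0  a_k=17  p_k/q_k = 17/1
k=1  a_k=8  p_k/q_k = 137/8
k=2  a_k=1  p_k/q_k = 154/9
k=3  a_k=1  p_k/q_k = 291/17
k=4  a_k=8  p_k/q_k = 2482/145
…
k=6  a_k=8  p_k/q_k = 679914/39721
…
k=8  a_k=1  p_k/q_k = 1444507/84389
k=9  a_k=8  p_k/q_k = 12320649/719780
fundamental: x₁=12320649, y₁=719780  (since 151798391781201 − 293·518083248400 = 1)

12320649 719780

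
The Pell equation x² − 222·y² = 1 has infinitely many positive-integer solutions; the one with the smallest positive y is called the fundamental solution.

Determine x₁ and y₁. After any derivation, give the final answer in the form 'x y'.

149 10

d=222: √d = [14; 1,8,1,28] (ℓ=4, even), read p_3/q_3
step 0: (14, 1)  from 14·(1,0) + (0,1)
step 1: (15, 1)  from 1·(14,1) + (1,0)
step 2: (134, 9)  from 8·(15,1) + (14,1)
step 3: (149, 10)  from 1·(134,9) + (15,1)
→ (149, 10).  Check: 149²=22201, 222·10²=22200, difference 1.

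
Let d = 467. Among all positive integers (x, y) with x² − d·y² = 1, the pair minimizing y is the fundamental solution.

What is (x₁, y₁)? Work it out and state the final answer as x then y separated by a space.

[21; 1,1,1,1,3,…,1,1,42] for √467; ℓ=14 ⇒ convergent index 13
step 0: (21, 1)  from 21·(1,0) + (0,1)
step 1: (22, 1)  from 1·(21,1) + (1,0)
step 2: (43, 2)  from 1·(22,1) + (21,1)
…
step 5: (389, 18)  from 3·(108,5) + (65,3)
…
step 8: (82767, 3830)  from 3·(27164,1257) + (1275,59)
…
step 12: (991929, 45901)  from 1·(633697,29324) + (358232,16577)
step 13: (1625626, 75225)  from 1·(991929,45901) + (633697,29324)
→ (1625626, 75225).  Check: 1625626²=2642659891876, 467·75225²=2642659891875, difference 1.

1625626 75225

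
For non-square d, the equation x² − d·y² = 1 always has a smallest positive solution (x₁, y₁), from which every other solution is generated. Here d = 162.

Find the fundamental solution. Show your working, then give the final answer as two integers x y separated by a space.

19601 1540

√162 → a₀=12, period (1,2,1,2,12,2,1,2,1,24); ℓ=10 even so k=9
k=0  a_k=12  p_k/q_k = 12/1
…
k=5  a_k=12  p_k/q_k = 1731/136
k=6  a_k=2  p_k/q_k = 3602/283
…
k=8  a_k=2  p_k/q_k = 14268/1121
k=9  a_k=1  p_k/q_k = 19601/1540
fundamental: x₁=19601, y₁=1540  (since 384199201 − 162·2371600 = 1)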